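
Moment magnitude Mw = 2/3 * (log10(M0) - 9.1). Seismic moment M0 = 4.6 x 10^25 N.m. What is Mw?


log10(M0) = log10(4.6 x 10^25) = 25.6628
Mw = 2/3 * (25.6628 - 9.1)
= 2/3 * 16.5628
= 11.04

11.04


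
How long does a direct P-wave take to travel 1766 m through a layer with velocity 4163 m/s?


t = x / V
= 1766 / 4163
= 0.4242 s

0.4242


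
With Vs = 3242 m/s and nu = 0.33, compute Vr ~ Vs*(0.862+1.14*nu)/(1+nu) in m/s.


Numerator factor = 0.862 + 1.14*0.33 = 1.2382
Denominator = 1 + 0.33 = 1.33
Vr = 3242 * 1.2382 / 1.33 = 3018.23 m/s

3018.23


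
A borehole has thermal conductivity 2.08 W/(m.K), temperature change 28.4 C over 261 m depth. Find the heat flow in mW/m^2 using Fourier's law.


q = k * dT / dz * 1000
= 2.08 * 28.4 / 261 * 1000
= 0.22633 * 1000
= 226.3295 mW/m^2

226.3295


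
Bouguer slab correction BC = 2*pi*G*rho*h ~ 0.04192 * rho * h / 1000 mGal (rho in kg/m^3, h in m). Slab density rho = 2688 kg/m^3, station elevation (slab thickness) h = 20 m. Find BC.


BC = 0.04192 * rho * h / 1000
= 0.04192 * 2688 * 20 / 1000
= 2.2536 mGal

2.2536


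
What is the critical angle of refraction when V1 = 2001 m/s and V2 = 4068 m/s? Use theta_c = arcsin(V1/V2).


V1/V2 = 2001/4068 = 0.491888
theta_c = arcsin(0.491888) = 29.4647 degrees

29.4647


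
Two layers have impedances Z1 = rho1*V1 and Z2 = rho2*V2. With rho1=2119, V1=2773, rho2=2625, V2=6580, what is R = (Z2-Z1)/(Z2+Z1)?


Z1 = 2119 * 2773 = 5875987
Z2 = 2625 * 6580 = 17272500
R = (17272500 - 5875987) / (17272500 + 5875987) = 11396513 / 23148487 = 0.4923

0.4923


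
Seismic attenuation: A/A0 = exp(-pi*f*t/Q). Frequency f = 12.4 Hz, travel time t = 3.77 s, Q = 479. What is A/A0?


pi*f*t/Q = pi*12.4*3.77/479 = 0.306604
A/A0 = exp(-0.306604) = 0.735942

0.735942


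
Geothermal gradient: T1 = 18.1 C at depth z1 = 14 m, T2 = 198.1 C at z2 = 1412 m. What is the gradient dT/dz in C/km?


dT = 198.1 - 18.1 = 180.0 C
dz = 1412 - 14 = 1398 m
gradient = dT/dz * 1000 = 180.0/1398 * 1000 = 128.7554 C/km

128.7554


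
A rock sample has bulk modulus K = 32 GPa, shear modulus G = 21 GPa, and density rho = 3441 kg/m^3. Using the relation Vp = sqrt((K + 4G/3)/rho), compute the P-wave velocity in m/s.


First compute the effective modulus:
K + 4G/3 = 32e9 + 4*21e9/3 = 60000000000.0 Pa
Then divide by density:
60000000000.0 / 3441 = 17436791.6303 Pa/(kg/m^3)
Take the square root:
Vp = sqrt(17436791.6303) = 4175.74 m/s

4175.74


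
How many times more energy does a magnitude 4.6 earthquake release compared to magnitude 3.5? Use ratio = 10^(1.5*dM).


M2 - M1 = 4.6 - 3.5 = 1.1
1.5 * 1.1 = 1.65
ratio = 10^1.65 = 44.67

44.67


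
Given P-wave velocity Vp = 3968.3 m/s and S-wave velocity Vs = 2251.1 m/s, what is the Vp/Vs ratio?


Vp/Vs = 3968.3 / 2251.1
= 1.7628

1.7628


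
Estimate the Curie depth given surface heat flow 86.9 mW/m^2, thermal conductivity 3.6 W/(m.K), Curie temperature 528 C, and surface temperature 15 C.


T_Curie - T_surf = 528 - 15 = 513 C
Convert q to W/m^2: 86.9 mW/m^2 = 0.0869 W/m^2
d = 513 * 3.6 / 0.0869 = 21252.01 m

21252.01


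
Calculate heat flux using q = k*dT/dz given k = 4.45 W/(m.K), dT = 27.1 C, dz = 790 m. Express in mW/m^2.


q = k * dT / dz * 1000
= 4.45 * 27.1 / 790 * 1000
= 0.152652 * 1000
= 152.6519 mW/m^2

152.6519


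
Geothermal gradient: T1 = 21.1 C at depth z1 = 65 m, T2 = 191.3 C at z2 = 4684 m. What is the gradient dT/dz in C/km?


dT = 191.3 - 21.1 = 170.2 C
dz = 4684 - 65 = 4619 m
gradient = dT/dz * 1000 = 170.2/4619 * 1000 = 36.8478 C/km

36.8478


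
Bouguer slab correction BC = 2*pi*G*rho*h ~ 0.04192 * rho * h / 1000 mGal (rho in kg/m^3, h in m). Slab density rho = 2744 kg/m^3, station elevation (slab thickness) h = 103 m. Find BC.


BC = 0.04192 * rho * h / 1000
= 0.04192 * 2744 * 103 / 1000
= 11.8479 mGal

11.8479


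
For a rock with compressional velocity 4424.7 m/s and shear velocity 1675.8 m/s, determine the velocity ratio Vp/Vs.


Vp/Vs = 4424.7 / 1675.8
= 2.6404

2.6404


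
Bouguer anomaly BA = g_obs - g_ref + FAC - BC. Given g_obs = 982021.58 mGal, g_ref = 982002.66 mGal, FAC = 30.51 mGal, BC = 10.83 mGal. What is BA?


BA = g_obs - g_ref + FAC - BC
= 982021.58 - 982002.66 + 30.51 - 10.83
= 38.6 mGal

38.6


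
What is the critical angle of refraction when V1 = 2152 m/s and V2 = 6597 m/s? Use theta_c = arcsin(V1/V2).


V1/V2 = 2152/6597 = 0.326209
theta_c = arcsin(0.326209) = 19.0388 degrees

19.0388


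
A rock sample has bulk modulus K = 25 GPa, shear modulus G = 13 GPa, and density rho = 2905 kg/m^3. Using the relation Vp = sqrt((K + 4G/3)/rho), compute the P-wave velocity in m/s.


First compute the effective modulus:
K + 4G/3 = 25e9 + 4*13e9/3 = 42333333333.33 Pa
Then divide by density:
42333333333.33 / 2905 = 14572576.0184 Pa/(kg/m^3)
Take the square root:
Vp = sqrt(14572576.0184) = 3817.4 m/s

3817.4


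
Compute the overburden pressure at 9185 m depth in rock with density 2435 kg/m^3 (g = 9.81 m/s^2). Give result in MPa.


P = rho * g * z / 1e6
= 2435 * 9.81 * 9185 / 1e6
= 219405309.75 / 1e6
= 219.4053 MPa

219.4053


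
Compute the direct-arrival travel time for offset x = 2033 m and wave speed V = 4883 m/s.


t = x / V
= 2033 / 4883
= 0.4163 s

0.4163


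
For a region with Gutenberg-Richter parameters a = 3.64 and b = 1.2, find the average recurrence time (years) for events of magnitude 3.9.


log10(N) = 3.64 - 1.2*3.9 = -1.04
N = 10^-1.04 = 0.091201
T = 1/N = 1/0.091201 = 10.9648 years

10.9648


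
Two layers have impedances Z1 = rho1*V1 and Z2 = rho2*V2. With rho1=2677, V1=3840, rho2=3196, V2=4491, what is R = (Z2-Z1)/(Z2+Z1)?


Z1 = 2677 * 3840 = 10279680
Z2 = 3196 * 4491 = 14353236
R = (14353236 - 10279680) / (14353236 + 10279680) = 4073556 / 24632916 = 0.1654

0.1654


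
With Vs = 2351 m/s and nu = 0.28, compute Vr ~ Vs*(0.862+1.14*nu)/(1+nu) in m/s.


Numerator factor = 0.862 + 1.14*0.28 = 1.1812
Denominator = 1 + 0.28 = 1.28
Vr = 2351 * 1.1812 / 1.28 = 2169.53 m/s

2169.53


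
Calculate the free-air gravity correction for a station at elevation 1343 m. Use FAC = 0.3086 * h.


FAC = 0.3086 * h
= 0.3086 * 1343
= 414.4498 mGal

414.4498


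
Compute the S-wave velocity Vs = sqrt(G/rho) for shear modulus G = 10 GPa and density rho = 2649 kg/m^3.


Convert G to Pa: G = 10e9 Pa
Compute G/rho = 10e9 / 2649 = 3775009.4375
Vs = sqrt(3775009.4375) = 1942.94 m/s

1942.94


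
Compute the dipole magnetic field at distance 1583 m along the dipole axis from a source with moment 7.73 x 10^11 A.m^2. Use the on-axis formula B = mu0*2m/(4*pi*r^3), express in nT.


m = 7.73 x 10^11 = 773000000000 A.m^2
2m = 1546000000000 A.m^2
r^3 = 1583^3 = 3966822287
B = (4pi*10^-7) * 1546000000000 / (4*pi * 3966822287) * 1e9
= 1942760.89698 / 49848559019.74 * 1e9
= 38973.2609 nT

38973.2609


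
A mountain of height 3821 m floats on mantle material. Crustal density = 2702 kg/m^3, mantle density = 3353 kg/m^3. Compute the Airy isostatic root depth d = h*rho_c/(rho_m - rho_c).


rho_m - rho_c = 3353 - 2702 = 651
d = 3821 * 2702 / 651
= 10324342 / 651
= 15859.2 m

15859.2


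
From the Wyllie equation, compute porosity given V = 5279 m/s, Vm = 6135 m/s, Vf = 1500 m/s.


1/V - 1/Vm = 1/5279 - 1/6135 = 2.643e-05
1/Vf - 1/Vm = 1/1500 - 1/6135 = 0.00050367
phi = 2.643e-05 / 0.00050367 = 0.0525

0.0525


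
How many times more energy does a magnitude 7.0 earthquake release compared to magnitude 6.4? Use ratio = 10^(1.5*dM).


M2 - M1 = 7.0 - 6.4 = 0.6
1.5 * 0.6 = 0.9
ratio = 10^0.9 = 7.94

7.94


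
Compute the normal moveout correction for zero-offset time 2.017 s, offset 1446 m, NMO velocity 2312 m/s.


x/Vnmo = 1446/2312 = 0.625433
(x/Vnmo)^2 = 0.391166
t0^2 = 4.068289
sqrt(4.068289 + 0.391166) = 2.111742
dt = 2.111742 - 2.017 = 0.094742

0.094742


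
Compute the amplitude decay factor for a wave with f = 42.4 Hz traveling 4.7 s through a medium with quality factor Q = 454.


pi*f*t/Q = pi*42.4*4.7/454 = 1.378979
A/A0 = exp(-1.378979) = 0.251835

0.251835


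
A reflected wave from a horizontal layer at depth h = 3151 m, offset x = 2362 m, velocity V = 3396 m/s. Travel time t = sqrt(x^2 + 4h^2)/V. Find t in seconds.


x^2 + 4h^2 = 2362^2 + 4*3151^2 = 5579044 + 39715204 = 45294248
sqrt(45294248) = 6730.1001
t = 6730.1001 / 3396 = 1.9818 s

1.9818


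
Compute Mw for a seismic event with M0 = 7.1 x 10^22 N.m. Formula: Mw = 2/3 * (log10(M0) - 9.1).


log10(M0) = log10(7.1 x 10^22) = 22.8513
Mw = 2/3 * (22.8513 - 9.1)
= 2/3 * 13.7513
= 9.17

9.17


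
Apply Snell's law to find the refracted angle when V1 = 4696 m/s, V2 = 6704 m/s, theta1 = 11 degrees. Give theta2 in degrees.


sin(theta1) = sin(11 deg) = 0.190809
sin(theta2) = V2/V1 * sin(theta1) = 6704/4696 * 0.190809 = 0.272399
theta2 = arcsin(0.272399) = 15.807 degrees

15.807


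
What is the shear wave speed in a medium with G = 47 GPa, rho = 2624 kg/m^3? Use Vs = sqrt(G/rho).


Convert G to Pa: G = 47e9 Pa
Compute G/rho = 47e9 / 2624 = 17911585.3659
Vs = sqrt(17911585.3659) = 4232.21 m/s

4232.21


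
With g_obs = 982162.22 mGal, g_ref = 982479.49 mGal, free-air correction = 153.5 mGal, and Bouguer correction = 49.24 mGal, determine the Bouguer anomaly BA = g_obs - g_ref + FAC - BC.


BA = g_obs - g_ref + FAC - BC
= 982162.22 - 982479.49 + 153.5 - 49.24
= -213.01 mGal

-213.01


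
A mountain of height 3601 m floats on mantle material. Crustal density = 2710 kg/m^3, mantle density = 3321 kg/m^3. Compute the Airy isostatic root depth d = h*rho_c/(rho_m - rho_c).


rho_m - rho_c = 3321 - 2710 = 611
d = 3601 * 2710 / 611
= 9758710 / 611
= 15971.7 m

15971.7


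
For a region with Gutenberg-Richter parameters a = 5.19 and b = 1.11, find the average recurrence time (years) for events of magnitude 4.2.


log10(N) = 5.19 - 1.11*4.2 = 0.528
N = 10^0.528 = 3.372873
T = 1/N = 1/3.372873 = 0.2965 years

0.2965


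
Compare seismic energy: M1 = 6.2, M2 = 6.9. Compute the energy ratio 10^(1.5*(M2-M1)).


M2 - M1 = 6.9 - 6.2 = 0.7
1.5 * 0.7 = 1.05
ratio = 10^1.05 = 11.22

11.22


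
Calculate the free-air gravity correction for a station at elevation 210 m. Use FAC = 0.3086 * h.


FAC = 0.3086 * h
= 0.3086 * 210
= 64.806 mGal

64.806


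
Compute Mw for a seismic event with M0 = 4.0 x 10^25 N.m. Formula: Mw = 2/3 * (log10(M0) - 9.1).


log10(M0) = log10(4.0 x 10^25) = 25.6021
Mw = 2/3 * (25.6021 - 9.1)
= 2/3 * 16.5021
= 11.0

11.0


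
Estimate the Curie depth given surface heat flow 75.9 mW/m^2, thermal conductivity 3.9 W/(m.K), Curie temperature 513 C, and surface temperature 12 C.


T_Curie - T_surf = 513 - 12 = 501 C
Convert q to W/m^2: 75.9 mW/m^2 = 0.0759 W/m^2
d = 501 * 3.9 / 0.0759 = 25743.08 m

25743.08


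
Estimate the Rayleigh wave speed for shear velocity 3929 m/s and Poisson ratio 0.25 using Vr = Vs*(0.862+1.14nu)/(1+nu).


Numerator factor = 0.862 + 1.14*0.25 = 1.147
Denominator = 1 + 0.25 = 1.25
Vr = 3929 * 1.147 / 1.25 = 3605.25 m/s

3605.25


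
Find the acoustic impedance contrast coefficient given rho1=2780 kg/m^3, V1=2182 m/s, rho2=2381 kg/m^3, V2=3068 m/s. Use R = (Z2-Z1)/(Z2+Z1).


Z1 = 2780 * 2182 = 6065960
Z2 = 2381 * 3068 = 7304908
R = (7304908 - 6065960) / (7304908 + 6065960) = 1238948 / 13370868 = 0.0927

0.0927


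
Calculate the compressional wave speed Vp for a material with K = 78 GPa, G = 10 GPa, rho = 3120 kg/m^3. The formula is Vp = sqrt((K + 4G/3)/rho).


First compute the effective modulus:
K + 4G/3 = 78e9 + 4*10e9/3 = 91333333333.33 Pa
Then divide by density:
91333333333.33 / 3120 = 29273504.2735 Pa/(kg/m^3)
Take the square root:
Vp = sqrt(29273504.2735) = 5410.5 m/s

5410.5


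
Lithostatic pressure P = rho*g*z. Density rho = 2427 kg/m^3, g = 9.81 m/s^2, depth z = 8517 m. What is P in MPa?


P = rho * g * z / 1e6
= 2427 * 9.81 * 8517 / 1e6
= 202780145.79 / 1e6
= 202.7801 MPa

202.7801


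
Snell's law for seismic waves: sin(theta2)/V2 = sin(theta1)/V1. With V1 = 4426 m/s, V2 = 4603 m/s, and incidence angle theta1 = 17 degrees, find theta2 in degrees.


sin(theta1) = sin(17 deg) = 0.292372
sin(theta2) = V2/V1 * sin(theta1) = 4603/4426 * 0.292372 = 0.304064
theta2 = arcsin(0.304064) = 17.7019 degrees

17.7019


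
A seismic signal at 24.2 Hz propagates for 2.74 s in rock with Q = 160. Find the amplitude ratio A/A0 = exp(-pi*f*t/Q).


pi*f*t/Q = pi*24.2*2.74/160 = 1.301955
A/A0 = exp(-1.301955) = 0.272

0.272


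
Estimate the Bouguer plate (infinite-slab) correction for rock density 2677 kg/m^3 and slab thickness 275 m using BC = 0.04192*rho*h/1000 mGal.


BC = 0.04192 * rho * h / 1000
= 0.04192 * 2677 * 275 / 1000
= 30.8605 mGal

30.8605


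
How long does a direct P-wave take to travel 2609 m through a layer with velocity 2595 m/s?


t = x / V
= 2609 / 2595
= 1.0054 s

1.0054


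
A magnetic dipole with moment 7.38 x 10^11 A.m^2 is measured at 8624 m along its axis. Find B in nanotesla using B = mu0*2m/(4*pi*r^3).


m = 7.38 x 10^11 = 738000000000 A.m^2
2m = 1476000000000 A.m^2
r^3 = 8624^3 = 641395994624
B = (4pi*10^-7) * 1476000000000 / (4*pi * 641395994624) * 1e9
= 1854796.302679 / 8060019779010.71 * 1e9
= 230.123 nT

230.123


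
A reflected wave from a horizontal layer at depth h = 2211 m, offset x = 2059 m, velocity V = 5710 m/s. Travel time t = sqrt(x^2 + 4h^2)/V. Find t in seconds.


x^2 + 4h^2 = 2059^2 + 4*2211^2 = 4239481 + 19554084 = 23793565
sqrt(23793565) = 4877.8648
t = 4877.8648 / 5710 = 0.8543 s

0.8543


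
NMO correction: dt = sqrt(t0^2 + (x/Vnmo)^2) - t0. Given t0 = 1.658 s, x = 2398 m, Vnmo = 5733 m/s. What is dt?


x/Vnmo = 2398/5733 = 0.41828
(x/Vnmo)^2 = 0.174958
t0^2 = 2.748964
sqrt(2.748964 + 0.174958) = 1.709948
dt = 1.709948 - 1.658 = 0.051948

0.051948


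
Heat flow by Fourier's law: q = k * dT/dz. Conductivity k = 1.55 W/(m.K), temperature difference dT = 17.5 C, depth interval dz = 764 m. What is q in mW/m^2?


q = k * dT / dz * 1000
= 1.55 * 17.5 / 764 * 1000
= 0.035504 * 1000
= 35.5039 mW/m^2

35.5039


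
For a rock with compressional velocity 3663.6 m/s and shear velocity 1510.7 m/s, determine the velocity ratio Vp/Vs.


Vp/Vs = 3663.6 / 1510.7
= 2.4251

2.4251


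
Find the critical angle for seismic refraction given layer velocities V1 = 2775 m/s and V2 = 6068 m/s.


V1/V2 = 2775/6068 = 0.457317
theta_c = arcsin(0.457317) = 27.2141 degrees

27.2141


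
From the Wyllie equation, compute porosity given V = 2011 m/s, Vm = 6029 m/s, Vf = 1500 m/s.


1/V - 1/Vm = 1/2011 - 1/6029 = 0.0003314
1/Vf - 1/Vm = 1/1500 - 1/6029 = 0.0005008
phi = 0.0003314 / 0.0005008 = 0.6617

0.6617


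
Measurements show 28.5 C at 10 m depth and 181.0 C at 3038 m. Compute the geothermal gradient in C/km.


dT = 181.0 - 28.5 = 152.5 C
dz = 3038 - 10 = 3028 m
gradient = dT/dz * 1000 = 152.5/3028 * 1000 = 50.3633 C/km

50.3633


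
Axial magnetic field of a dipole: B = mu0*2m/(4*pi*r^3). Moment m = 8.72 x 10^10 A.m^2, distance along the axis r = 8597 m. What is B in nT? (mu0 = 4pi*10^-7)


m = 8.72 x 10^10 = 87200000000 A.m^2
2m = 174400000000 A.m^2
r^3 = 8597^3 = 635390592173
B = (4pi*10^-7) * 174400000000 / (4*pi * 635390592173) * 1e9
= 219157.503514 / 7984553666123.06 * 1e9
= 27.4477 nT

27.4477


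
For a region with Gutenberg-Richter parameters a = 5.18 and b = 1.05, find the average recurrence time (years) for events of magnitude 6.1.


log10(N) = 5.18 - 1.05*6.1 = -1.225
N = 10^-1.225 = 0.059566
T = 1/N = 1/0.059566 = 16.788 years

16.788


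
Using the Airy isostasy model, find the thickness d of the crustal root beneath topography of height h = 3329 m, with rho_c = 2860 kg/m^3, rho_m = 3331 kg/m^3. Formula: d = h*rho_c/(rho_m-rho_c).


rho_m - rho_c = 3331 - 2860 = 471
d = 3329 * 2860 / 471
= 9520940 / 471
= 20214.31 m

20214.31


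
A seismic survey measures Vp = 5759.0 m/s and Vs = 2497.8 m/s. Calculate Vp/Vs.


Vp/Vs = 5759.0 / 2497.8
= 2.3056

2.3056


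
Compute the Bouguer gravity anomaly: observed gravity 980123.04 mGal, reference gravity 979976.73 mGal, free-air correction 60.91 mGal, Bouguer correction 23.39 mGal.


BA = g_obs - g_ref + FAC - BC
= 980123.04 - 979976.73 + 60.91 - 23.39
= 183.83 mGal

183.83


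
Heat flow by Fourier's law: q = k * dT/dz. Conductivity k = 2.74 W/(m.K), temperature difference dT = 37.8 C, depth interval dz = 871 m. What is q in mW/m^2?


q = k * dT / dz * 1000
= 2.74 * 37.8 / 871 * 1000
= 0.118912 * 1000
= 118.9116 mW/m^2

118.9116


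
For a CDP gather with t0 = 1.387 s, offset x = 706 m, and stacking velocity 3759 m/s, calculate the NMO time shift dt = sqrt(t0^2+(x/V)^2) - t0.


x/Vnmo = 706/3759 = 0.187816
(x/Vnmo)^2 = 0.035275
t0^2 = 1.923769
sqrt(1.923769 + 0.035275) = 1.399658
dt = 1.399658 - 1.387 = 0.012658

0.012658


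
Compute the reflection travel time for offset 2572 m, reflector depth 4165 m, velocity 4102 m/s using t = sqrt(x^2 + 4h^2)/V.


x^2 + 4h^2 = 2572^2 + 4*4165^2 = 6615184 + 69388900 = 76004084
sqrt(76004084) = 8718.0321
t = 8718.0321 / 4102 = 2.1253 s

2.1253


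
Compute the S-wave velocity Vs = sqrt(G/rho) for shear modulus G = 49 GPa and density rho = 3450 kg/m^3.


Convert G to Pa: G = 49e9 Pa
Compute G/rho = 49e9 / 3450 = 14202898.5507
Vs = sqrt(14202898.5507) = 3768.67 m/s

3768.67


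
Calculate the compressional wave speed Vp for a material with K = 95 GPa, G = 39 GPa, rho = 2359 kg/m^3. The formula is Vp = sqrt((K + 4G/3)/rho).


First compute the effective modulus:
K + 4G/3 = 95e9 + 4*39e9/3 = 147000000000.0 Pa
Then divide by density:
147000000000.0 / 2359 = 62314540.0593 Pa/(kg/m^3)
Take the square root:
Vp = sqrt(62314540.0593) = 7893.96 m/s

7893.96


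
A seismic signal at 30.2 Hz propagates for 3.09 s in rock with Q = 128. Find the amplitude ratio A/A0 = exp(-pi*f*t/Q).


pi*f*t/Q = pi*30.2*3.09/128 = 2.290368
A/A0 = exp(-2.290368) = 0.101229

0.101229


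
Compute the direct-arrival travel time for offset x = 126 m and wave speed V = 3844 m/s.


t = x / V
= 126 / 3844
= 0.0328 s

0.0328


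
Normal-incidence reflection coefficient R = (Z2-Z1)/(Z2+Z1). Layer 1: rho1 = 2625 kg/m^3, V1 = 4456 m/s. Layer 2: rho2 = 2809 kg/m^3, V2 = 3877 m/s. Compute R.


Z1 = 2625 * 4456 = 11697000
Z2 = 2809 * 3877 = 10890493
R = (10890493 - 11697000) / (10890493 + 11697000) = -806507 / 22587493 = -0.0357

-0.0357


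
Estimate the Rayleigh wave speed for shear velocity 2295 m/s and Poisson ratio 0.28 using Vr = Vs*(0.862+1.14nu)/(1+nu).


Numerator factor = 0.862 + 1.14*0.28 = 1.1812
Denominator = 1 + 0.28 = 1.28
Vr = 2295 * 1.1812 / 1.28 = 2117.85 m/s

2117.85


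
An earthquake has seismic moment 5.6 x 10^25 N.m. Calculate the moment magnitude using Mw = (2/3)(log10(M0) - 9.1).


log10(M0) = log10(5.6 x 10^25) = 25.7482
Mw = 2/3 * (25.7482 - 9.1)
= 2/3 * 16.6482
= 11.1

11.1


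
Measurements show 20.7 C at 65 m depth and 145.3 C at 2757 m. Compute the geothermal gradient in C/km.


dT = 145.3 - 20.7 = 124.6 C
dz = 2757 - 65 = 2692 m
gradient = dT/dz * 1000 = 124.6/2692 * 1000 = 46.2853 C/km

46.2853


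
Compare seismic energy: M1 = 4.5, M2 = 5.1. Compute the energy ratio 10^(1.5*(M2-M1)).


M2 - M1 = 5.1 - 4.5 = 0.6
1.5 * 0.6 = 0.9
ratio = 10^0.9 = 7.94

7.94


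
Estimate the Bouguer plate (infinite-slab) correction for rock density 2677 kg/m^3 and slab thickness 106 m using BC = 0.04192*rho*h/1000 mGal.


BC = 0.04192 * rho * h / 1000
= 0.04192 * 2677 * 106 / 1000
= 11.8953 mGal

11.8953


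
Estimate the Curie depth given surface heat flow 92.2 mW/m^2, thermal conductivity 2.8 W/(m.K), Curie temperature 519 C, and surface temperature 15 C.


T_Curie - T_surf = 519 - 15 = 504 C
Convert q to W/m^2: 92.2 mW/m^2 = 0.0922 W/m^2
d = 504 * 2.8 / 0.0922 = 15305.86 m

15305.86


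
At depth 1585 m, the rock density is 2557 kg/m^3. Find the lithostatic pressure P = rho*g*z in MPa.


P = rho * g * z / 1e6
= 2557 * 9.81 * 1585 / 1e6
= 39758409.45 / 1e6
= 39.7584 MPa

39.7584


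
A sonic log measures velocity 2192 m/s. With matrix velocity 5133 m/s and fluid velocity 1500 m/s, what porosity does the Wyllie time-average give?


1/V - 1/Vm = 1/2192 - 1/5133 = 0.00026139
1/Vf - 1/Vm = 1/1500 - 1/5133 = 0.00047185
phi = 0.00026139 / 0.00047185 = 0.554

0.554


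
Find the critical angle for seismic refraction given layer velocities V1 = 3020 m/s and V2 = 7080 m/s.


V1/V2 = 3020/7080 = 0.426554
theta_c = arcsin(0.426554) = 25.249 degrees

25.249


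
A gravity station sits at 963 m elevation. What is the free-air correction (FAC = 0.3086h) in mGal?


FAC = 0.3086 * h
= 0.3086 * 963
= 297.1818 mGal

297.1818


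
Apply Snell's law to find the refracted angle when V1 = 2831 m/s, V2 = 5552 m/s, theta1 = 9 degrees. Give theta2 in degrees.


sin(theta1) = sin(9 deg) = 0.156434
sin(theta2) = V2/V1 * sin(theta1) = 5552/2831 * 0.156434 = 0.306791
theta2 = arcsin(0.306791) = 17.8659 degrees

17.8659


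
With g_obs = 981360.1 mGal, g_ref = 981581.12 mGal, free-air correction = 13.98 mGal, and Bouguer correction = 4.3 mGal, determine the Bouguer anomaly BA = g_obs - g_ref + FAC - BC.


BA = g_obs - g_ref + FAC - BC
= 981360.1 - 981581.12 + 13.98 - 4.3
= -211.34 mGal

-211.34


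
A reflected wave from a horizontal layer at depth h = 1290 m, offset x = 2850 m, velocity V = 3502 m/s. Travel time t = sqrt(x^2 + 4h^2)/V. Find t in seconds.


x^2 + 4h^2 = 2850^2 + 4*1290^2 = 8122500 + 6656400 = 14778900
sqrt(14778900) = 3844.3335
t = 3844.3335 / 3502 = 1.0978 s

1.0978


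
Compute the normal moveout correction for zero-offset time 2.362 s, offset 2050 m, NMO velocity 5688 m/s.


x/Vnmo = 2050/5688 = 0.360408
(x/Vnmo)^2 = 0.129894
t0^2 = 5.579044
sqrt(5.579044 + 0.129894) = 2.389338
dt = 2.389338 - 2.362 = 0.027338

0.027338


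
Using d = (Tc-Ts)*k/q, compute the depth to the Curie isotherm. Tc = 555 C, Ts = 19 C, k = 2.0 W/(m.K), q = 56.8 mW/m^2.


T_Curie - T_surf = 555 - 19 = 536 C
Convert q to W/m^2: 56.8 mW/m^2 = 0.0568 W/m^2
d = 536 * 2.0 / 0.0568 = 18873.24 m

18873.24


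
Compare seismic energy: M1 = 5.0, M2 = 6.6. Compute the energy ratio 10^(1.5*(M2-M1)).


M2 - M1 = 6.6 - 5.0 = 1.6
1.5 * 1.6 = 2.4
ratio = 10^2.4 = 251.19

251.19


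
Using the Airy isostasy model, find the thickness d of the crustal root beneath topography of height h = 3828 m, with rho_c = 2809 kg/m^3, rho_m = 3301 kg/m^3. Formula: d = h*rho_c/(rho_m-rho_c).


rho_m - rho_c = 3301 - 2809 = 492
d = 3828 * 2809 / 492
= 10752852 / 492
= 21855.39 m

21855.39


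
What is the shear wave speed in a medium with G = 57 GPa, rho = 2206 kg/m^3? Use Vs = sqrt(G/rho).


Convert G to Pa: G = 57e9 Pa
Compute G/rho = 57e9 / 2206 = 25838621.9402
Vs = sqrt(25838621.9402) = 5083.17 m/s

5083.17


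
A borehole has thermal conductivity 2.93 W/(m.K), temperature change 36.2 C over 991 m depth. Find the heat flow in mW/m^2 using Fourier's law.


q = k * dT / dz * 1000
= 2.93 * 36.2 / 991 * 1000
= 0.107029 * 1000
= 107.0293 mW/m^2

107.0293


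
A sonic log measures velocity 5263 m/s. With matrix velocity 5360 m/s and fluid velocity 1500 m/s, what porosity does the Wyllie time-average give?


1/V - 1/Vm = 1/5263 - 1/5360 = 3.44e-06
1/Vf - 1/Vm = 1/1500 - 1/5360 = 0.0004801
phi = 3.44e-06 / 0.0004801 = 0.0072

0.0072


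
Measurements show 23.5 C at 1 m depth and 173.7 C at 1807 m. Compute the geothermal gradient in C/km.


dT = 173.7 - 23.5 = 150.2 C
dz = 1807 - 1 = 1806 m
gradient = dT/dz * 1000 = 150.2/1806 * 1000 = 83.1672 C/km

83.1672


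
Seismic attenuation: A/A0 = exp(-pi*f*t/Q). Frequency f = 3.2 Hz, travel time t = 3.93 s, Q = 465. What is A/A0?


pi*f*t/Q = pi*3.2*3.93/465 = 0.084965
A/A0 = exp(-0.084965) = 0.918545

0.918545


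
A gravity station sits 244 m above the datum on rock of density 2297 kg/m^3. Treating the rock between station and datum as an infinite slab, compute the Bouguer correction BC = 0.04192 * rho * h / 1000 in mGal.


BC = 0.04192 * rho * h / 1000
= 0.04192 * 2297 * 244 / 1000
= 23.4948 mGal

23.4948


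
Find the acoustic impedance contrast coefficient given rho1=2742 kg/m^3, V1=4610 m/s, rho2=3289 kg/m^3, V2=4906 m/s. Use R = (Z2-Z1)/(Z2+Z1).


Z1 = 2742 * 4610 = 12640620
Z2 = 3289 * 4906 = 16135834
R = (16135834 - 12640620) / (16135834 + 12640620) = 3495214 / 28776454 = 0.1215

0.1215


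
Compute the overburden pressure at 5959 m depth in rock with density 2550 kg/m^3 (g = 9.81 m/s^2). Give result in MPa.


P = rho * g * z / 1e6
= 2550 * 9.81 * 5959 / 1e6
= 149067364.5 / 1e6
= 149.0674 MPa

149.0674


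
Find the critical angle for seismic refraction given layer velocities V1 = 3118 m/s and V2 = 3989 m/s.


V1/V2 = 3118/3989 = 0.78165
theta_c = arcsin(0.78165) = 51.4119 degrees

51.4119


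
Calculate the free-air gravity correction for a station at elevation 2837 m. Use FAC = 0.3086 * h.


FAC = 0.3086 * h
= 0.3086 * 2837
= 875.4982 mGal

875.4982


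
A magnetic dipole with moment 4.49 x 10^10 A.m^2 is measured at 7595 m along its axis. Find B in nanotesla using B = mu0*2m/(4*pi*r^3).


m = 4.49 x 10^10 = 44900000000 A.m^2
2m = 89800000000 A.m^2
r^3 = 7595^3 = 438110169875
B = (4pi*10^-7) * 89800000000 / (4*pi * 438110169875) * 1e9
= 112846.008117 / 5505454764569.11 * 1e9
= 20.4971 nT

20.4971


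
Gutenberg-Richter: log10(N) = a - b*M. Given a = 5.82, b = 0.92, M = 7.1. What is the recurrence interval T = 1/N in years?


log10(N) = 5.82 - 0.92*7.1 = -0.712
N = 10^-0.712 = 0.194089
T = 1/N = 1/0.194089 = 5.1523 years

5.1523


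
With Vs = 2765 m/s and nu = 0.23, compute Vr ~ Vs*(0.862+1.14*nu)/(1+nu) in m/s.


Numerator factor = 0.862 + 1.14*0.23 = 1.1242
Denominator = 1 + 0.23 = 1.23
Vr = 2765 * 1.1242 / 1.23 = 2527.17 m/s

2527.17


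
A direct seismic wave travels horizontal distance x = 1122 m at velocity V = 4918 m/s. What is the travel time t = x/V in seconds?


t = x / V
= 1122 / 4918
= 0.2281 s

0.2281


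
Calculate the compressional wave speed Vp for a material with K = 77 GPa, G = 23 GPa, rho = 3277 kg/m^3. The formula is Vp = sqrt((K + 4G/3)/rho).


First compute the effective modulus:
K + 4G/3 = 77e9 + 4*23e9/3 = 107666666666.67 Pa
Then divide by density:
107666666666.67 / 3277 = 32855253.789 Pa/(kg/m^3)
Take the square root:
Vp = sqrt(32855253.789) = 5731.95 m/s

5731.95


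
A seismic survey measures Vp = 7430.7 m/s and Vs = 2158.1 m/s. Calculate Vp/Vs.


Vp/Vs = 7430.7 / 2158.1
= 3.4432

3.4432


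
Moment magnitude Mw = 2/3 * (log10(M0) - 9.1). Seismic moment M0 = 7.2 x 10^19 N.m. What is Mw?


log10(M0) = log10(7.2 x 10^19) = 19.8573
Mw = 2/3 * (19.8573 - 9.1)
= 2/3 * 10.7573
= 7.17

7.17


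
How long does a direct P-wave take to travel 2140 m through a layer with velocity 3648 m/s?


t = x / V
= 2140 / 3648
= 0.5866 s

0.5866


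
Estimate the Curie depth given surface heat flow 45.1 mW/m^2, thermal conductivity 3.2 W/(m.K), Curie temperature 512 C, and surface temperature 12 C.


T_Curie - T_surf = 512 - 12 = 500 C
Convert q to W/m^2: 45.1 mW/m^2 = 0.0451 W/m^2
d = 500 * 3.2 / 0.0451 = 35476.72 m

35476.72


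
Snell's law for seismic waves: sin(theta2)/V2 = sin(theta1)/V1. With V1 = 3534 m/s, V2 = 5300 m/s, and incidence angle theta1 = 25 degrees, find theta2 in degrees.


sin(theta1) = sin(25 deg) = 0.422618
sin(theta2) = V2/V1 * sin(theta1) = 5300/3534 * 0.422618 = 0.633808
theta2 = arcsin(0.633808) = 39.3316 degrees

39.3316


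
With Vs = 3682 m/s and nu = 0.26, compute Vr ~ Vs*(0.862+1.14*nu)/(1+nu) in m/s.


Numerator factor = 0.862 + 1.14*0.26 = 1.1584
Denominator = 1 + 0.26 = 1.26
Vr = 3682 * 1.1584 / 1.26 = 3385.1 m/s

3385.1


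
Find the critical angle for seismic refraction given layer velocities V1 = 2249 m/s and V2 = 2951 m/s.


V1/V2 = 2249/2951 = 0.762115
theta_c = arcsin(0.762115) = 49.651 degrees

49.651


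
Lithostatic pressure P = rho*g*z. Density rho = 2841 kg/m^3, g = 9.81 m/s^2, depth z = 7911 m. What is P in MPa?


P = rho * g * z / 1e6
= 2841 * 9.81 * 7911 / 1e6
= 220481231.31 / 1e6
= 220.4812 MPa

220.4812


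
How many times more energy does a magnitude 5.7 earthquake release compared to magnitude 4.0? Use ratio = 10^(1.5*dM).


M2 - M1 = 5.7 - 4.0 = 1.7
1.5 * 1.7 = 2.55
ratio = 10^2.55 = 354.81

354.81


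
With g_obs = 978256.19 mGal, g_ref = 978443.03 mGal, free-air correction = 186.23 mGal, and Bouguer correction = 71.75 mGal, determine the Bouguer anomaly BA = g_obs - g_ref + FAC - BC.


BA = g_obs - g_ref + FAC - BC
= 978256.19 - 978443.03 + 186.23 - 71.75
= -72.36 mGal

-72.36


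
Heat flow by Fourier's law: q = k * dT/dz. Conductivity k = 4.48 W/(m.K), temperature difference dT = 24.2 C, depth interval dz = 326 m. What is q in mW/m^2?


q = k * dT / dz * 1000
= 4.48 * 24.2 / 326 * 1000
= 0.332564 * 1000
= 332.5644 mW/m^2

332.5644


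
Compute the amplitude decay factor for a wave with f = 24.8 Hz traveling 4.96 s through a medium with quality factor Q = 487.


pi*f*t/Q = pi*24.8*4.96/487 = 0.793513
A/A0 = exp(-0.793513) = 0.452253

0.452253


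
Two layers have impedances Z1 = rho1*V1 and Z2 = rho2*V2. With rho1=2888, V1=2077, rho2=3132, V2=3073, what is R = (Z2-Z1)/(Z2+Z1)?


Z1 = 2888 * 2077 = 5998376
Z2 = 3132 * 3073 = 9624636
R = (9624636 - 5998376) / (9624636 + 5998376) = 3626260 / 15623012 = 0.2321

0.2321


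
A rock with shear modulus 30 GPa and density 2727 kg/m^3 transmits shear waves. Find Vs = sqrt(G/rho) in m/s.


Convert G to Pa: G = 30e9 Pa
Compute G/rho = 30e9 / 2727 = 11001100.11
Vs = sqrt(11001100.11) = 3316.79 m/s

3316.79


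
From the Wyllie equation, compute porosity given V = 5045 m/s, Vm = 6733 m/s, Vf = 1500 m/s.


1/V - 1/Vm = 1/5045 - 1/6733 = 4.969e-05
1/Vf - 1/Vm = 1/1500 - 1/6733 = 0.00051814
phi = 4.969e-05 / 0.00051814 = 0.0959

0.0959


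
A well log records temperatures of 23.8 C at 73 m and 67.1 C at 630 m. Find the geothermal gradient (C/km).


dT = 67.1 - 23.8 = 43.3 C
dz = 630 - 73 = 557 m
gradient = dT/dz * 1000 = 43.3/557 * 1000 = 77.7379 C/km

77.7379


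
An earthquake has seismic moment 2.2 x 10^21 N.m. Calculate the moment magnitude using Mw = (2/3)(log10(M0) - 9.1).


log10(M0) = log10(2.2 x 10^21) = 21.3424
Mw = 2/3 * (21.3424 - 9.1)
= 2/3 * 12.2424
= 8.16

8.16


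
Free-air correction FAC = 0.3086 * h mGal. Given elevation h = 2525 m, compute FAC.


FAC = 0.3086 * h
= 0.3086 * 2525
= 779.215 mGal

779.215


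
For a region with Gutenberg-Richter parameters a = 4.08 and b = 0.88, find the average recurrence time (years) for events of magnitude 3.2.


log10(N) = 4.08 - 0.88*3.2 = 1.264
N = 10^1.264 = 18.365383
T = 1/N = 1/18.365383 = 0.0545 years

0.0545


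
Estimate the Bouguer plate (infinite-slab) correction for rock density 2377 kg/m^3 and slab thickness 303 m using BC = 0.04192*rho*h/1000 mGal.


BC = 0.04192 * rho * h / 1000
= 0.04192 * 2377 * 303 / 1000
= 30.1921 mGal

30.1921


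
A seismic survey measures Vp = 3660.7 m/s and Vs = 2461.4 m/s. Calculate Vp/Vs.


Vp/Vs = 3660.7 / 2461.4
= 1.4872

1.4872


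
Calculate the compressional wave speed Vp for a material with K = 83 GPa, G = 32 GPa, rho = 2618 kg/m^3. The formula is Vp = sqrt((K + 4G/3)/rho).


First compute the effective modulus:
K + 4G/3 = 83e9 + 4*32e9/3 = 125666666666.67 Pa
Then divide by density:
125666666666.67 / 2618 = 48001018.5893 Pa/(kg/m^3)
Take the square root:
Vp = sqrt(48001018.5893) = 6928.28 m/s

6928.28


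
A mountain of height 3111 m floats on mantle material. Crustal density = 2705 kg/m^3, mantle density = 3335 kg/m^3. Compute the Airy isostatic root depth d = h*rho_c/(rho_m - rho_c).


rho_m - rho_c = 3335 - 2705 = 630
d = 3111 * 2705 / 630
= 8415255 / 630
= 13357.55 m

13357.55


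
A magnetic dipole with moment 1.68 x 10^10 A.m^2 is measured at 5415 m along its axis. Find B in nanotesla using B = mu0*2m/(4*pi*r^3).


m = 1.68 x 10^10 = 16800000000 A.m^2
2m = 33600000000 A.m^2
r^3 = 5415^3 = 158779848375
B = (4pi*10^-7) * 33600000000 / (4*pi * 158779848375) * 1e9
= 42223.005264 / 1995286420772.0 * 1e9
= 21.1614 nT

21.1614


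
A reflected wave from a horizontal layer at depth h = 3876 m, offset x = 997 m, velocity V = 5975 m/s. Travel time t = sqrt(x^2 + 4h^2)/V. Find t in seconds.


x^2 + 4h^2 = 997^2 + 4*3876^2 = 994009 + 60093504 = 61087513
sqrt(61087513) = 7815.8501
t = 7815.8501 / 5975 = 1.3081 s

1.3081


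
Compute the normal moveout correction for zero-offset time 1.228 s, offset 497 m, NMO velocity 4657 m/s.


x/Vnmo = 497/4657 = 0.106721
(x/Vnmo)^2 = 0.011389
t0^2 = 1.507984
sqrt(1.507984 + 0.011389) = 1.232629
dt = 1.232629 - 1.228 = 0.004629

0.004629


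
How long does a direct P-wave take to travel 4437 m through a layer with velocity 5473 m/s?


t = x / V
= 4437 / 5473
= 0.8107 s

0.8107


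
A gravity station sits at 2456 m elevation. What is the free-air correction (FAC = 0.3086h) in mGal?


FAC = 0.3086 * h
= 0.3086 * 2456
= 757.9216 mGal

757.9216


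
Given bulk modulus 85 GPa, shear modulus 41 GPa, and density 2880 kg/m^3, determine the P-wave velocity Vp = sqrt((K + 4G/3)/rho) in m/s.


First compute the effective modulus:
K + 4G/3 = 85e9 + 4*41e9/3 = 139666666666.67 Pa
Then divide by density:
139666666666.67 / 2880 = 48495370.3704 Pa/(kg/m^3)
Take the square root:
Vp = sqrt(48495370.3704) = 6963.86 m/s

6963.86


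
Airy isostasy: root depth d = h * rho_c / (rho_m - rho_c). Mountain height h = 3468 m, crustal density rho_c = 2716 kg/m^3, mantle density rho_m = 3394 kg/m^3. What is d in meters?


rho_m - rho_c = 3394 - 2716 = 678
d = 3468 * 2716 / 678
= 9419088 / 678
= 13892.46 m

13892.46


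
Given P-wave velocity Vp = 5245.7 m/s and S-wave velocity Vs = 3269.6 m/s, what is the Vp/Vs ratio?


Vp/Vs = 5245.7 / 3269.6
= 1.6044

1.6044


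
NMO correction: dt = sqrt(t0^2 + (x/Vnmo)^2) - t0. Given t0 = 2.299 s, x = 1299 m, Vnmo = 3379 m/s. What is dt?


x/Vnmo = 1299/3379 = 0.384433
(x/Vnmo)^2 = 0.147789
t0^2 = 5.285401
sqrt(5.285401 + 0.147789) = 2.33092
dt = 2.33092 - 2.299 = 0.03192

0.03192


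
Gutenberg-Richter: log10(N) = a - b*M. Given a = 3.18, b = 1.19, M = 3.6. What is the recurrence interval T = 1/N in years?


log10(N) = 3.18 - 1.19*3.6 = -1.104
N = 10^-1.104 = 0.078705
T = 1/N = 1/0.078705 = 12.7057 years

12.7057


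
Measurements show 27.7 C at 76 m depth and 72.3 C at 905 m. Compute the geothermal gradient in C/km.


dT = 72.3 - 27.7 = 44.6 C
dz = 905 - 76 = 829 m
gradient = dT/dz * 1000 = 44.6/829 * 1000 = 53.7998 C/km

53.7998


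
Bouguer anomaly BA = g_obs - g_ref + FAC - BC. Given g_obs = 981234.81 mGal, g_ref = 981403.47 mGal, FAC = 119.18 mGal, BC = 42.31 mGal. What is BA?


BA = g_obs - g_ref + FAC - BC
= 981234.81 - 981403.47 + 119.18 - 42.31
= -91.79 mGal

-91.79


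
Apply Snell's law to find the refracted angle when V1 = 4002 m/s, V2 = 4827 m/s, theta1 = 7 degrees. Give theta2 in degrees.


sin(theta1) = sin(7 deg) = 0.121869
sin(theta2) = V2/V1 * sin(theta1) = 4827/4002 * 0.121869 = 0.146992
theta2 = arcsin(0.146992) = 8.4527 degrees

8.4527


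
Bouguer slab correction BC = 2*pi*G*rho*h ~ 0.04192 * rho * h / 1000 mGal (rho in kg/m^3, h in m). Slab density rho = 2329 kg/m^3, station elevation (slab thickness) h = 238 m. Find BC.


BC = 0.04192 * rho * h / 1000
= 0.04192 * 2329 * 238 / 1000
= 23.2363 mGal

23.2363


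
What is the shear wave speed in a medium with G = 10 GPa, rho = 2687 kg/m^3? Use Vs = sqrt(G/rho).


Convert G to Pa: G = 10e9 Pa
Compute G/rho = 10e9 / 2687 = 3721622.6275
Vs = sqrt(3721622.6275) = 1929.15 m/s

1929.15


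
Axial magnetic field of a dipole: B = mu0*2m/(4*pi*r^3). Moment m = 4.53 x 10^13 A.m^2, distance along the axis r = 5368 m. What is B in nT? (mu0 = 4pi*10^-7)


m = 4.53 x 10^13 = 45300000000000 A.m^2
2m = 90600000000000 A.m^2
r^3 = 5368^3 = 154681196032
B = (4pi*10^-7) * 90600000000000 / (4*pi * 154681196032) * 1e9
= 113851317.766094 / 1943781236410.46 * 1e9
= 58572.084 nT

58572.084


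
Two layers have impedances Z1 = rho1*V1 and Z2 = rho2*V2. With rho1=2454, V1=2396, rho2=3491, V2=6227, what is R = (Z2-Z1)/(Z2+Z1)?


Z1 = 2454 * 2396 = 5879784
Z2 = 3491 * 6227 = 21738457
R = (21738457 - 5879784) / (21738457 + 5879784) = 15858673 / 27618241 = 0.5742

0.5742


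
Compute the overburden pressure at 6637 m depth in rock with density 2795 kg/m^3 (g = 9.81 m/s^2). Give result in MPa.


P = rho * g * z / 1e6
= 2795 * 9.81 * 6637 / 1e6
= 181979571.15 / 1e6
= 181.9796 MPa

181.9796


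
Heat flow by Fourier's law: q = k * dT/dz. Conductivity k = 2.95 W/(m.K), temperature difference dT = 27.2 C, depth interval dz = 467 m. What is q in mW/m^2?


q = k * dT / dz * 1000
= 2.95 * 27.2 / 467 * 1000
= 0.17182 * 1000
= 171.8201 mW/m^2

171.8201


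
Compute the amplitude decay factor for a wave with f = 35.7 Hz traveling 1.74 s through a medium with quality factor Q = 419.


pi*f*t/Q = pi*35.7*1.74/419 = 0.46575
A/A0 = exp(-0.46575) = 0.627664

0.627664


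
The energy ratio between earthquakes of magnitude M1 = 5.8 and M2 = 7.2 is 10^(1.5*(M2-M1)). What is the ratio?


M2 - M1 = 7.2 - 5.8 = 1.4
1.5 * 1.4 = 2.1
ratio = 10^2.1 = 125.89

125.89


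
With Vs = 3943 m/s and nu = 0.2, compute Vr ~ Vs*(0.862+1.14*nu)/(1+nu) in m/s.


Numerator factor = 0.862 + 1.14*0.2 = 1.09
Denominator = 1 + 0.2 = 1.2
Vr = 3943 * 1.09 / 1.2 = 3581.56 m/s

3581.56


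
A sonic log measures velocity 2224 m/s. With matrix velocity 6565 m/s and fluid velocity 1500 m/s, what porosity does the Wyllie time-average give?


1/V - 1/Vm = 1/2224 - 1/6565 = 0.00029732
1/Vf - 1/Vm = 1/1500 - 1/6565 = 0.00051434
phi = 0.00029732 / 0.00051434 = 0.5781

0.5781


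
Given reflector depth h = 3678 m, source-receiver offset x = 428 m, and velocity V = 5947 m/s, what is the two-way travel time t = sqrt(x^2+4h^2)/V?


x^2 + 4h^2 = 428^2 + 4*3678^2 = 183184 + 54110736 = 54293920
sqrt(54293920) = 7368.4408
t = 7368.4408 / 5947 = 1.239 s

1.239


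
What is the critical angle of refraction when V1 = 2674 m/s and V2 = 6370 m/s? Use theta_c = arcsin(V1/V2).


V1/V2 = 2674/6370 = 0.41978
theta_c = arcsin(0.41978) = 24.8207 degrees

24.8207


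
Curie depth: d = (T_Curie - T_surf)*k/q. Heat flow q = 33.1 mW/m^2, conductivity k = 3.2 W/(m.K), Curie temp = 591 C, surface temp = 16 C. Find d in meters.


T_Curie - T_surf = 591 - 16 = 575 C
Convert q to W/m^2: 33.1 mW/m^2 = 0.0331 W/m^2
d = 575 * 3.2 / 0.0331 = 55589.12 m

55589.12


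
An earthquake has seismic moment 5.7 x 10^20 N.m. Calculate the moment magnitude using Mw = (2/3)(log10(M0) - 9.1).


log10(M0) = log10(5.7 x 10^20) = 20.7559
Mw = 2/3 * (20.7559 - 9.1)
= 2/3 * 11.6559
= 7.77

7.77


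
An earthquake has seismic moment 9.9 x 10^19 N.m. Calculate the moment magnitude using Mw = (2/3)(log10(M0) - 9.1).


log10(M0) = log10(9.9 x 10^19) = 19.9956
Mw = 2/3 * (19.9956 - 9.1)
= 2/3 * 10.8956
= 7.26

7.26


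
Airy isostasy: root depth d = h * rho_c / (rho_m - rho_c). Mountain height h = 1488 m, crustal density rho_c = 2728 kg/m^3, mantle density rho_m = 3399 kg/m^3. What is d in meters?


rho_m - rho_c = 3399 - 2728 = 671
d = 1488 * 2728 / 671
= 4059264 / 671
= 6049.57 m

6049.57


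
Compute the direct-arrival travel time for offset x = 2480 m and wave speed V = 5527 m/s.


t = x / V
= 2480 / 5527
= 0.4487 s

0.4487


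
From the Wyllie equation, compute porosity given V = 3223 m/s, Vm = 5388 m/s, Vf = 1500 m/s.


1/V - 1/Vm = 1/3223 - 1/5388 = 0.00012467
1/Vf - 1/Vm = 1/1500 - 1/5388 = 0.00048107
phi = 0.00012467 / 0.00048107 = 0.2592

0.2592


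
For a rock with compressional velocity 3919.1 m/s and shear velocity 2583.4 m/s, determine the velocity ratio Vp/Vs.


Vp/Vs = 3919.1 / 2583.4
= 1.517

1.517
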